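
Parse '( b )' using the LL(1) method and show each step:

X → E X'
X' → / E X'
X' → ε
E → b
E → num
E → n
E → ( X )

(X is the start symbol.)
LL(1) parsing maintains a stack (initially the start symbol over $) and the input. At each step: if the stack top is a terminal, match it against the current input token; if it is a non-terminal N, replace it with the RHS of M[N, lookahead] (the unique production whose predict set contains the lookahead).

Stack is shown with the top on the left.

Stack        Input    Action
----------------------------
X $          ( b ) $  output X → E X'
E X' $       ( b ) $  output E → ( X )
( X ) X' $   ( b ) $  match '('
X ) X' $     b ) $    output X → E X'
E X' ) X' $  b ) $    output E → b
b X' ) X' $  b ) $    match 'b'
X' ) X' $    ) $      output X' → ε
) X' $       ) $      match ')'
X' $         $        output X' → ε
$            $        accept

The string is accepted.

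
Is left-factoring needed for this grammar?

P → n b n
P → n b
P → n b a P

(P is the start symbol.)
Left-factoring is needed when two productions for the same non-terminal
share a common prefix on the right-hand side.

Productions for P:
  P → n b n
  P → n b
  P → n b a P

Found common prefix 'n b' in productions for P

Answer: Yes, P has productions with common prefix 'n b'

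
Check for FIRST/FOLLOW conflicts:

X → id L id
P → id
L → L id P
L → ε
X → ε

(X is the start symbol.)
A FIRST/FOLLOW conflict occurs when a non-terminal N has a nullable alternative N → β (β ⇒* ε) and another alternative N → α with FIRST(α) ∩ FOLLOW(N) ≠ ∅: on such a lookahead the parser cannot decide between expanding α and letting N vanish via β.

Nullable non-terminals: L, X.
FIRST sets used below: FIRST(L) = { 'id', ε }

L: nullable alternative(s) L → ε; FOLLOW(L) = { 'id' }
  L → L id P: FIRST \ {ε} = { 'id' } — overlaps FOLLOW(L) on { 'id' }: CONFLICT
  L → ε: FIRST \ {ε} = { } — this is the only nullable alternative, skip

X: nullable alternative(s) X → ε; FOLLOW(X) = { $ }
  X → id L id: FIRST \ {ε} = { 'id' } — disjoint from FOLLOW(X)
  X → ε: FIRST \ {ε} = { } — this is the only nullable alternative, skip

P has no nullable alternative, so no FIRST/FOLLOW check is needed there.

So the grammar has 1 FIRST/FOLLOW conflict (marked CONFLICT above).

Answer: Yes. L → L id P with FOLLOW(L) on { 'id' }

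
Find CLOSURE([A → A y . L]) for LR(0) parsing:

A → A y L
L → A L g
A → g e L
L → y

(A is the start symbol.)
{ [A → . A y L], [A → . g e L], [A → A y . L], [L → . A L g], [L → . y] }

To compute CLOSURE, for each item [A → α.Bβ] where B is a non-terminal, add [B → .γ] for all productions B → γ; repeat for the newly added items until nothing changes.

Start with: [A → A y . L]
  [A → A y . L] has the dot before L: add [L → . A L g], [L → . y]
  [L → . A L g] has the dot before A: add [A → . A y L], [A → . g e L]
No further items can be added.

CLOSURE = { [A → . A y L], [A → . g e L], [A → A y . L], [L → . A L g], [L → . y] }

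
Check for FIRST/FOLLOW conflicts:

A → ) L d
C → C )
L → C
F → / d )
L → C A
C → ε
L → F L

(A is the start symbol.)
Yes. C → C ')' with FOLLOW(C) on { ')' }

Nullable non-terminals: C, L.
FIRST sets used below: FIRST(C) = { ')', ε }, FIRST(A) = { ')' }, FIRST(F) = { '/' }

C: nullable alternative(s) C → ε; FOLLOW(C) = { ')', 'd' }
  C → C ): FIRST \ {ε} = { ')' } — overlaps FOLLOW(C) on { ')' }: CONFLICT
  C → ε: FIRST \ {ε} = { } — this is the only nullable alternative, skip

L: nullable alternative(s) L → C; FOLLOW(L) = { 'd' }
  L → C: FIRST \ {ε} = { ')' } — this is the only nullable alternative, skip
  L → C A: FIRST \ {ε} = { ')' } — disjoint from FOLLOW(L)
  L → F L: FIRST \ {ε} = { '/' } — disjoint from FOLLOW(L)

A, F have no nullable alternative, so no FIRST/FOLLOW check is needed there.

So the grammar has 1 FIRST/FOLLOW conflict (marked CONFLICT above).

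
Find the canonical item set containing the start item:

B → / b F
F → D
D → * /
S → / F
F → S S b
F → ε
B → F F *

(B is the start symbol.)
First, augment the grammar with B' → B
I₀ = CLOSURE({ [B' → . B] }):
  [B' → . B] has the dot before B: add [B → . / b F], [B → . F F *]
  [B → . F F *] has the dot before F: add [F → . D], [F → . S S b], [F → .]
  [F → . D] has the dot before D: add [D → . * /]
  [F → . S S b] has the dot before S: add [S → . / F]
No further items can be added.

I₀ = { [B → . / b F], [B → . F F *], [B' → . B], [D → . * /], [F → . D], [F → . S S b], [F → .], [S → . / F] }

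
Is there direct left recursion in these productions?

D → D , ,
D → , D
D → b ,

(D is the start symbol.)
Yes, D is left-recursive

D → D , ,: LEFT RECURSIVE (starts with D)
D → , D: starts with ','
D → b ,: starts with b

The grammar has direct left recursion on: D.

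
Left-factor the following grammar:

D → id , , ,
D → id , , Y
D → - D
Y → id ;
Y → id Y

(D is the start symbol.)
Left-factoring transforms A → αβ₁ | αβ₂ into A → αA' and A' → β₁ | β₂
(α is the longest common prefix among the alternatives). Repeat until
no nonterminal has two alternatives with a common prefix.

Round 1: D has alternatives sharing prefix 'id , ,'. Introduce D': D → id , , D'
  Add: D' → ,
  Add: D' → Y

Round 2: Y has alternatives sharing prefix 'id'. Introduce Y': Y → id Y'
  Add: Y' → ;
  Add: Y' → Y

No remaining common prefixes — done.

Resulting grammar:
D → id , , D'
D' → ,
D' → Y
D → - D
Y → id Y'
Y' → ;
Y' → Y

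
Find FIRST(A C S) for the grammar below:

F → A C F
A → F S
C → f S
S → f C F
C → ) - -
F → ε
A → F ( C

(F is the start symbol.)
{ '(', 'f' }

FIRST sets of the non-terminals involved (from the grammar, by fixed-point iteration):
  FIRST(A) = { '(', 'f' }

To compute FIRST(A C S), process the symbols left to right:
Symbol A is a non-terminal. Add FIRST(A) \ {ε} = { '(', 'f' }
A is not nullable (ε ∉ FIRST(A)), so stop here.
FIRST(A C S) = { '(', 'f' }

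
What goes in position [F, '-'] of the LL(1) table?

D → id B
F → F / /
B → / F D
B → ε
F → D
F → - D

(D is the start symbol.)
F → F / /, F → - D

To find M[F, '-'], we find productions for F where '-' is in the predict set (PREDICT(N → α) = (FIRST(α) \ {ε}) ∪ (FOLLOW(N) if α ⇒* ε)).

Relevant sets:
  FIRST(F) = { '-', 'id' }
  FIRST(D) = { 'id' }

F → F / /: PREDICT = { '-', 'id' }
  '-' is in predict set, so this production goes in M[F, '-']
F → D: PREDICT = { 'id' }
F → - D: PREDICT = { '-' }
  '-' is in predict set, so this production goes in M[F, '-']

M[F, '-'] = F → F / /, F → - D  (a multiply-defined cell — the grammar is not LL(1))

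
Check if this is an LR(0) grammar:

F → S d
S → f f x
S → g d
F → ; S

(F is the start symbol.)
Yes, the grammar is LR(0)

Augment with F' → F and build the canonical LR(0) collection (I0 = CLOSURE({[F' → . F]}), then GOTO on every symbol after a dot until no new states appear). It has 11 states:
  I0: { [F → . ; S], [F → . S d], [F' → . F], [S → . f f x], [S → . g d] }  — shift
  I1: { [F → ; . S], [S → . f f x], [S → . g d] }  — shift
  I2: { [F' → F .] }  — accept
  I3: { [F → S . d] }  — shift
  I4: { [S → f . f x] }  — shift
  I5: { [S → g . d] }  — shift
  I6: { [S → g d .] }  — reduce
  I7: { [S → f f . x] }  — shift
  I8: { [S → f f x .] }  — reduce
  I9: { [F → S d .] }  — reduce
  I10: { [F → ; S .] }  — reduce

Every state is either a pure shift/goto state or contains exactly one complete item and nothing to shift — no conflicts. The grammar is LR(0).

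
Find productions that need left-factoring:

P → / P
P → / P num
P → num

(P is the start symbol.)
Left-factoring is needed when two productions for the same non-terminal
share a common prefix on the right-hand side.

Productions for P:
  P → / P
  P → / P num
  P → num

Found common prefix '/ P' in productions for P

Answer: Yes, P has productions with common prefix '/ P'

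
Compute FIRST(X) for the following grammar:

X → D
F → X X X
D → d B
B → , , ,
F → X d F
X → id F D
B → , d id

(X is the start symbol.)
{ 'd', 'id' }

To compute FIRST(X), examine every production with X on the left-hand side, reading each right-hand side left to right until a non-nullable symbol is reached.

FIRST sets of the other non-terminals involved (by the same procedure, iterated to a fixed point):
  FIRST(D) = { 'd' }

From X → D:
  - D is a non-terminal: add FIRST(D) \ {ε} = { 'd' }
    D is not nullable, so stop
From X → id F D:
  - id is a terminal: add 'id' and stop

Collecting: FIRST(X) = { 'd', 'id' }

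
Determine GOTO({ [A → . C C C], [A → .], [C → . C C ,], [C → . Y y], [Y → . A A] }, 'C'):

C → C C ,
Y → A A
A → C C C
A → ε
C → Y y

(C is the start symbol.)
GOTO(I, 'C') = CLOSURE({ [A → αX.β] : [A → α.Xβ] ∈ I, X = 'C' })

Items with dot before 'C', with the dot advanced:
  [A → . C C C] → [A → C . C C]
  [C → . C C ,] → [C → C . C ,]
Closure of the advanced items:
  [A → C . C C] has the dot before C: add [C → . C C ,], [C → . Y y]
  [C → . Y y] has the dot before Y: add [Y → . A A]
  [Y → . A A] has the dot before A: add [A → . C C C], [A → .]

GOTO = { [A → . C C C], [A → .], [A → C . C C], [C → . C C ,], [C → . Y y], [C → C . C ,], [Y → . A A] }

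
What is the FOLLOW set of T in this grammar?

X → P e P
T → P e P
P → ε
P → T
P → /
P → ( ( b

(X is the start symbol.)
{ $, 'e' }

In P → T: T is at the end, add FOLLOW(P)

The FOLLOW sets referred to above (computed the same way, to a fixed point):
  FOLLOW(P) = { $, 'e' }

Taking the union: FOLLOW(T) = { $, 'e' }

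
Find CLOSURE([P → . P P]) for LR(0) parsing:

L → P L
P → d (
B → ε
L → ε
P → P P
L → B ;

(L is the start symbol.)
{ [P → . P P], [P → . d (] }

Start with: [P → . P P]
  [P → . P P] has the dot before P: add [P → . d (]
No further items can be added.

CLOSURE = { [P → . P P], [P → . d (] }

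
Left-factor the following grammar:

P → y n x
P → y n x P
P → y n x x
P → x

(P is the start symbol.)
Left-factoring transforms A → αβ₁ | αβ₂ into A → αA' and A' → β₁ | β₂
(α is the longest common prefix among the alternatives). Repeat until
no nonterminal has two alternatives with a common prefix.

Round 1: P has alternatives sharing prefix 'y n x'. Introduce P': P → y n x P'
  Add: P' → ε
  Add: P' → P
  Add: P' → x

No remaining common prefixes — done.

Resulting grammar:
P → y n x P'
P' → ε
P' → P
P' → x
P → x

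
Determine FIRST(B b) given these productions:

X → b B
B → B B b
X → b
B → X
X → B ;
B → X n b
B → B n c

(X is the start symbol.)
FIRST sets of the non-terminals involved (from the grammar, by fixed-point iteration):
  FIRST(B) = { 'b' }

To compute FIRST(B b), process the symbols left to right:
Symbol B is a non-terminal. Add FIRST(B) \ {ε} = { 'b' }
B is not nullable (ε ∉ FIRST(B)), so stop here.
FIRST(B b) = { 'b' }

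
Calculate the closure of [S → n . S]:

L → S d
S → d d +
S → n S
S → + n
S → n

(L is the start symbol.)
To compute CLOSURE, for each item [A → α.Bβ] where B is a non-terminal, add [B → .γ] for all productions B → γ; repeat for the newly added items until nothing changes.

Start with: [S → n . S]
  [S → n . S] has the dot before S: add [S → . d d +], [S → . n S], [S → . + n], [S → . n]
No further items can be added.

CLOSURE = { [S → . + n], [S → . d d +], [S → . n S], [S → . n], [S → n . S] }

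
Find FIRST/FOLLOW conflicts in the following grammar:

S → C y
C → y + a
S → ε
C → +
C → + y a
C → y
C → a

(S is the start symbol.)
No FIRST/FOLLOW conflicts.

A FIRST/FOLLOW conflict occurs when a non-terminal N has a nullable alternative N → β (β ⇒* ε) and another alternative N → α with FIRST(α) ∩ FOLLOW(N) ≠ ∅: on such a lookahead the parser cannot decide between expanding α and letting N vanish via β.

Nullable non-terminals: S.
FIRST sets used below: FIRST(C) = { '+', 'a', 'y' }

S: nullable alternative(s) S → ε; FOLLOW(S) = { $ }
  S → C y: FIRST \ {ε} = { '+', 'a', 'y' } — disjoint from FOLLOW(S)
  S → ε: FIRST \ {ε} = { } — this is the only nullable alternative, skip

C has no nullable alternative, so no FIRST/FOLLOW check is needed there.

No FIRST/FOLLOW conflicts found.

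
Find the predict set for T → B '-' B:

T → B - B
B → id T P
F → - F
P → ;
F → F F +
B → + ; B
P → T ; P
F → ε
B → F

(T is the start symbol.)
{ '+', '-', 'id' }

PREDICT(T → B '-' B) = (FIRST(RHS) \ {ε}) ∪ (FOLLOW(T) if ε ∈ FIRST(RHS), i.e. RHS ⇒* ε)
FIRST(B) = { '+', '-', 'id', ε }
FIRST(B '-' B) = { '+', '-', 'id' }
ε ∉ FIRST(B '-' B), so FOLLOW(T) is not added.
PREDICT(T → B '-' B) = { '+', '-', 'id' }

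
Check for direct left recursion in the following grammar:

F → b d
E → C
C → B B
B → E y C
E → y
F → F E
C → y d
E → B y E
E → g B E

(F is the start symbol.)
Direct left recursion occurs when N → N α for some non-terminal N (the right-hand side begins with the left-hand side itself).

F → b d: starts with b
E → C: starts with C
C → B B: starts with B
B → E y C: starts with E
E → y: starts with y
F → F E: LEFT RECURSIVE (starts with F)
C → y d: starts with y
E → B y E: starts with B
E → g B E: starts with g

The grammar has direct left recursion on: F.

Answer: Yes, F is left-recursive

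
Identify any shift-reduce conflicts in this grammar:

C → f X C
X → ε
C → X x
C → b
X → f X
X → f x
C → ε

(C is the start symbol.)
A shift-reduce conflict occurs when an LR(0) state has both:
  - a complete (reduce) item [A → α .] (dot at the end), and
  - a shift item [B → β . c γ] (dot before a terminal).

Augment with C' → C and build the canonical LR(0) collection (I0 = CLOSURE({[C' → . C]}), then GOTO on every symbol after a dot until no new states appear). It has 11 states:
  I0: { [C → . X x], [C → . b], [C → . f X C], [C → .], [C' → . C], [X → . f X], [X → . f x], [X → .] }  — shift, 2 reduces
  I1: { [C' → C .] }  — accept
  I2: { [C → X . x] }  — shift
  I3: { [C → b .] }  — reduce
  I4: { [C → f . X C], [X → . f X], [X → . f x], [X → .], [X → f . X], [X → f . x] }  — shift, reduce
  I5: { [C → . X x], [C → . b], [C → . f X C], [C → .], [C → f X . C], [X → . f X], [X → . f x], [X → .], [X → f X .] }  — shift, 3 reduces
  I6: { [X → . f X], [X → . f x], [X → .], [X → f . X], [X → f . x] }  — shift, reduce
  I7: { [X → f x .] }  — reduce
  I8: { [X → f X .] }  — reduce
  I9: { [C → f X C .] }  — reduce
  I10: { [C → X x .] }  — reduce

I0 contains reduce items [C → .], [X → .] and shift items [C → . b], [C → . f X C], [X → . f X], [X → . f x] — shift-reduce conflict.
I4 contains reduce item [X → .] and shift items [X → . f X], [X → . f x], [X → f . x] — shift-reduce conflict.
I5 contains reduce items [C → .], [X → .], [X → f X .] and shift items [C → . b], [C → . f X C], [X → . f X], [X → . f x] — shift-reduce conflict.
I6 contains reduce item [X → .] and shift items [X → . f X], [X → . f x], [X → f . x] — shift-reduce conflict.

Answer: Yes — I0: [C → .] vs [C → . b]; I4: [X → .] vs [X → . f X]; I5: [C → .] vs [C → . b]; I6: [X → .] vs [X → . f X]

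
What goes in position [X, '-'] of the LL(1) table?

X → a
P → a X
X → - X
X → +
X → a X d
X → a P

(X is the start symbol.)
To find M[X, '-'], we find productions for X where '-' is in the predict set (PREDICT(N → α) = (FIRST(α) \ {ε}) ∪ (FOLLOW(N) if α ⇒* ε)).

X → a: PREDICT = { 'a' }
X → - X: PREDICT = { '-' }
  '-' is in predict set, so this production goes in M[X, '-']
X → +: PREDICT = { '+' }
X → a X d: PREDICT = { 'a' }
X → a P: PREDICT = { 'a' }

M[X, '-'] = X → - X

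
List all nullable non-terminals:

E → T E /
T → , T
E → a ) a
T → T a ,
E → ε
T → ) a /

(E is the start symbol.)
{ 'E' }

ε-productions: E → ε
So E is immediately nullable.
No further non-terminal can be added: every production for the remaining non-terminals contains a terminal or a non-nullable non-terminal.
Nullable = { 'E' }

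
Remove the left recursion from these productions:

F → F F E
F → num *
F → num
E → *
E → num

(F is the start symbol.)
F is directly left-recursive. The standard transformation for
  A → A α₁ | ... | A α_m | β₁ | ... | β_n
is
  A  → β₁ A' | ... | β_n A'
  A' → α₁ A' | ... | α_m A' | ε

F → num * becomes F → num * F'
F → num becomes F → num F'
F → F F E becomes F' → F E F'
Add F' → ε

Productions for other non-terminals are unchanged:
  E → *
  E → num

Resulting grammar:
F → num * F'
F → num F'
F' → F E F'
F' → ε
E → *
E → num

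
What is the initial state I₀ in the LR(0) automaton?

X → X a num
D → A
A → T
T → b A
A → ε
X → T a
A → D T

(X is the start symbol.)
First, augment the grammar with X' → X
I₀ = CLOSURE({ [X' → . X] }):
  [X' → . X] has the dot before X: add [X → . X a num], [X → . T a]
  [X → . T a] has the dot before T: add [T → . b A]
No further items can be added.

I₀ = { [T → . b A], [X → . T a], [X → . X a num], [X' → . X] }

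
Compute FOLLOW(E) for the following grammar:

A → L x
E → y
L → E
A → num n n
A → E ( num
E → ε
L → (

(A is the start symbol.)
To compute FOLLOW(E), find every occurrence of E on a right-hand side N → α E β: add FIRST(β) \ {ε}, and if β is empty or nullable also add FOLLOW(N). Iterate to a fixed point.

In L → E: E is at the end, add FOLLOW(L)
In A → E ( num: E is followed by '(' num, add FIRST('(' num) \ {ε} = { '(' }

The FOLLOW sets referred to above (computed the same way, to a fixed point):
  FOLLOW(L) = { 'x' }

Taking the union: FOLLOW(E) = { '(', 'x' }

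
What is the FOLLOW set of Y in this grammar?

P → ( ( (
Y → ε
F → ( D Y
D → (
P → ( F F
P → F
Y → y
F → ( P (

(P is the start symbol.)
{ $, '(' }

To compute FOLLOW(Y), find every occurrence of Y on a right-hand side N → α Y β: add FIRST(β) \ {ε}, and if β is empty or nullable also add FOLLOW(N). Iterate to a fixed point.

In F → ( D Y: Y is at the end, add FOLLOW(F)

The FOLLOW sets referred to above (computed the same way, to a fixed point):
  FOLLOW(F) = { $, '(' }

Taking the union: FOLLOW(Y) = { $, '(' }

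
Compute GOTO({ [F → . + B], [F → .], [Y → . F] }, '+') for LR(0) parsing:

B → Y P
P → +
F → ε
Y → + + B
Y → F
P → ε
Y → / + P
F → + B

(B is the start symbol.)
GOTO(I, '+') = CLOSURE({ [A → αX.β] : [A → α.Xβ] ∈ I, X = '+' })

Items with dot before '+', with the dot advanced:
  [F → . + B] → [F → + . B]
Closure of the advanced items:
  [F → + . B] has the dot before B: add [B → . Y P]
  [B → . Y P] has the dot before Y: add [Y → . + + B], [Y → . F], [Y → . / + P]
  [Y → . F] has the dot before F: add [F → .], [F → . + B]

GOTO = { [B → . Y P], [F → + . B], [F → . + B], [F → .], [Y → . + + B], [Y → . / + P], [Y → . F] }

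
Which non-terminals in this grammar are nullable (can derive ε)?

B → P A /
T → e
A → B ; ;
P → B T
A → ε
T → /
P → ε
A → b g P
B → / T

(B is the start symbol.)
{ 'A', 'P' }

A non-terminal is nullable if it can derive ε (the empty string): either it has an ε-production, or it has a production whose right-hand side consists entirely of nullable non-terminals.

ε-productions: A → ε, P → ε
So A, P are immediately nullable.
No further non-terminal can be added: every production for the remaining non-terminals contains a terminal or a non-nullable non-terminal.
Nullable = { 'A', 'P' }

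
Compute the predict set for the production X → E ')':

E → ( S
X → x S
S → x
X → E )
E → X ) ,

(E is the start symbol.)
PREDICT(X → E ')') = (FIRST(RHS) \ {ε}) ∪ (FOLLOW(X) if ε ∈ FIRST(RHS), i.e. RHS ⇒* ε)
FIRST(E) = { '(', 'x' }
FIRST(E ')') = { '(', 'x' }
ε ∉ FIRST(E ')'), so FOLLOW(X) is not added.
PREDICT(X → E ')') = { '(', 'x' }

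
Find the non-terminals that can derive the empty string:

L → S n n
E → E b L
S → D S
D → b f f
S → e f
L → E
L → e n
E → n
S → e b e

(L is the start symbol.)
None

There are no ε-productions, so no non-terminal can derive ε.
No non-terminals are nullable.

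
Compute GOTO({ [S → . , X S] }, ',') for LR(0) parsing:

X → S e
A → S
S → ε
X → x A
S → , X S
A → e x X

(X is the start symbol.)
{ [S → , . X S], [S → . , X S], [S → .], [X → . S e], [X → . x A] }

GOTO(I, ',') = CLOSURE({ [A → αX.β] : [A → α.Xβ] ∈ I, X = ',' })

Items with dot before ',', with the dot advanced:
  [S → . , X S] → [S → , . X S]
Closure of the advanced items:
  [S → , . X S] has the dot before X: add [X → . S e], [X → . x A]
  [X → . S e] has the dot before S: add [S → .], [S → . , X S]

GOTO = { [S → , . X S], [S → . , X S], [S → .], [X → . S e], [X → . x A] }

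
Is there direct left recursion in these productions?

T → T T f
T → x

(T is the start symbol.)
T → T T f: LEFT RECURSIVE (starts with T)
T → x: starts with x

The grammar has direct left recursion on: T.

Answer: Yes, T is left-recursive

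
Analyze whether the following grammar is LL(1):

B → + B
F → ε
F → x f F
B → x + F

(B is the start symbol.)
A grammar is LL(1) if for each non-terminal N with multiple productions, the predict sets of those productions are pairwise disjoint, where PREDICT(N → α) = (FIRST(α) \ {ε}) ∪ (FOLLOW(N) if α ⇒* ε).

Relevant sets:
  FOLLOW(F) = { $ }

For B:
  PREDICT(B → '+' B) = { '+' }
  PREDICT(B → x '+' F) = { 'x' }
For F:
  PREDICT(F → ε) = { $ }
  PREDICT(F → x f F) = { 'x' }

All predict sets are disjoint. The grammar IS LL(1).

Answer: Yes, the grammar is LL(1).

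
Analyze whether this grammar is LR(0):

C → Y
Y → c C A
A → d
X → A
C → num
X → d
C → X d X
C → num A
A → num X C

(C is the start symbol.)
A grammar is LR(0) if no state in the canonical LR(0) collection has:
  - both a shift item (dot before a terminal) and a complete item (shift-reduce conflict), or
  - two or more complete items (reduce-reduce conflict; the accept item [C' → C .] counts as a complete item here).

Augment with C' → C and build the canonical LR(0) collection (I0 = CLOSURE({[C' → . C]}), then GOTO on every symbol after a dot until no new states appear). It has 17 states:
  I0: { [A → . d], [A → . num X C], [C → . X d X], [C → . Y], [C → . num A], [C → . num], [C' → . C], [X → . A], [X → . d], [Y → . c C A] }  — shift
  I1: { [X → A .] }  — reduce
  I2: { [C' → C .] }  — accept
  I3: { [C → X . d X] }  — shift
  I4: { [C → Y .] }  — reduce
  I5: { [A → . d], [A → . num X C], [C → . X d X], [C → . Y], [C → . num A], [C → . num], [X → . A], [X → . d], [Y → . c C A], [Y → c . C A] }  — shift
  I6: { [A → d .], [X → d .] }  — 2 reduces
  I7: { [A → . d], [A → . num X C], [A → num . X C], [C → num . A], [C → num .], [X → . A], [X → . d] }  — shift, reduce
  I8: { [C → num A .], [X → A .] }  — 2 reduces
  I9: { [A → . d], [A → . num X C], [A → num X . C], [C → . X d X], [C → . Y], [C → . num A], [C → . num], [X → . A], [X → . d], [Y → . c C A] }  — shift
  I10: { [A → . d], [A → . num X C], [A → num . X C], [X → . A], [X → . d] }  — shift
  I11: { [A → num X C .] }  — reduce
  I12: { [A → . d], [A → . num X C], [Y → c C . A] }  — shift
  I13: { [Y → c C A .] }  — reduce
  I14: { [A → d .] }  — reduce
  I15: { [A → . d], [A → . num X C], [C → X d . X], [X → . A], [X → . d] }  — shift
  I16: { [C → X d X .] }  — reduce

Conflict in state I6:
  Reduce-reduce conflict: [A → d .] and [X → d .]
So the grammar is NOT LR(0).

Answer: No. Reduce-reduce conflict: [A → d .] and [X → d .]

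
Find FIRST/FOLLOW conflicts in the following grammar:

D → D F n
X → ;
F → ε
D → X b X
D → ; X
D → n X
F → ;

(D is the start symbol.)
Nullable non-terminals: F.

F: nullable alternative(s) F → ε; FOLLOW(F) = { 'n' }
  F → ε: FIRST \ {ε} = { } — this is the only nullable alternative, skip
  F → ;: FIRST \ {ε} = { ';' } — disjoint from FOLLOW(F)

D, X have no nullable alternative, so no FIRST/FOLLOW check is needed there.

No FIRST/FOLLOW conflicts found.

Answer: No FIRST/FOLLOW conflicts.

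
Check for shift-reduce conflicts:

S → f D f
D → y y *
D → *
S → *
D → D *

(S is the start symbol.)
Augment with S' → S and build the canonical LR(0) collection (I0 = CLOSURE({[S' → . S]}), then GOTO on every symbol after a dot until no new states appear). It has 11 states:
  I0: { [S → . *], [S → . f D f], [S' → . S] }  — shift
  I1: { [S → * .] }  — reduce
  I2: { [S' → S .] }  — accept
  I3: { [D → . *], [D → . D *], [D → . y y *], [S → f . D f] }  — shift
  I4: { [D → * .] }  — reduce
  I5: { [D → D . *], [S → f D . f] }  — shift
  I6: { [D → y . y *] }  — shift
  I7: { [D → y y . *] }  — shift
  I8: { [D → y y * .] }  — reduce
  I9: { [D → D * .] }  — reduce
  I10: { [S → f D f .] }  — reduce

No state contains both a complete item and a shift item.

Answer: No shift-reduce conflicts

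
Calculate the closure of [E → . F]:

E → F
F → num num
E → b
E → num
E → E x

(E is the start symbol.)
To compute CLOSURE, for each item [A → α.Bβ] where B is a non-terminal, add [B → .γ] for all productions B → γ; repeat for the newly added items until nothing changes.

Start with: [E → . F]
  [E → . F] has the dot before F: add [F → . num num]
No further items can be added.

CLOSURE = { [E → . F], [F → . num num] }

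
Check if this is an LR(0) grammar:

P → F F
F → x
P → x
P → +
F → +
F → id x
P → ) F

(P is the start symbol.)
No. Reduce-reduce conflict: [F → + .] and [P → + .]

A grammar is LR(0) if no state in the canonical LR(0) collection has:
  - both a shift item (dot before a terminal) and a complete item (shift-reduce conflict), or
  - two or more complete items (reduce-reduce conflict; the accept item [P' → P .] counts as a complete item here).

Augment with P' → P and build the canonical LR(0) collection (I0 = CLOSURE({[P' → . P]}), then GOTO on every symbol after a dot until no new states appear). It has 12 states:
  I0: { [F → . +], [F → . id x], [F → . x], [P → . ) F], [P → . +], [P → . F F], [P → . x], [P' → . P] }  — shift
  I1: { [F → . +], [F → . id x], [F → . x], [P → ) . F] }  — shift
  I2: { [F → + .], [P → + .] }  — 2 reduces
  I3: { [F → . +], [F → . id x], [F → . x], [P → F . F] }  — shift
  I4: { [P' → P .] }  — accept
  I5: { [F → id . x] }  — shift
  I6: { [F → x .], [P → x .] }  — 2 reduces
  I7: { [F → id x .] }  — reduce
  I8: { [F → + .] }  — reduce
  I9: { [P → F F .] }  — reduce
  I10: { [F → x .] }  — reduce
  I11: { [P → ) F .] }  — reduce

Conflict in state I2:
  Reduce-reduce conflict: [F → + .] and [P → + .]
So the grammar is NOT LR(0).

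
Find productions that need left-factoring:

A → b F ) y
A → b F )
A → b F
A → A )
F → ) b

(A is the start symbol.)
Yes, A has productions with common prefix 'b F'

Left-factoring is needed when two productions for the same non-terminal
share a common prefix on the right-hand side.

Productions for A:
  A → b F ) y
  A → b F )
  A → b F
  A → A )

Found common prefix 'b F' in productions for A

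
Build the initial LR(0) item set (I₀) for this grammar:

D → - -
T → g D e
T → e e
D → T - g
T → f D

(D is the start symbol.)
{ [D → . - -], [D → . T - g], [D' → . D], [T → . e e], [T → . f D], [T → . g D e] }

First, augment the grammar with D' → D
I₀ = CLOSURE({ [D' → . D] }):
  [D' → . D] has the dot before D: add [D → . - -], [D → . T - g]
  [D → . T - g] has the dot before T: add [T → . g D e], [T → . e e], [T → . f D]
No further items can be added.

I₀ = { [D → . - -], [D → . T - g], [D' → . D], [T → . e e], [T → . f D], [T → . g D e] }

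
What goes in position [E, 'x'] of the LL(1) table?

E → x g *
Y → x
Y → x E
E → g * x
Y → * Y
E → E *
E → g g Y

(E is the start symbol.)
To find M[E, 'x'], we find productions for E where 'x' is in the predict set (PREDICT(N → α) = (FIRST(α) \ {ε}) ∪ (FOLLOW(N) if α ⇒* ε)).

Relevant sets:
  FIRST(E) = { 'g', 'x' }

E → x g *: PREDICT = { 'x' }
  'x' is in predict set, so this production goes in M[E, 'x']
E → g * x: PREDICT = { 'g' }
E → E *: PREDICT = { 'g', 'x' }
  'x' is in predict set, so this production goes in M[E, 'x']
E → g g Y: PREDICT = { 'g' }

M[E, 'x'] = E → x g *, E → E *  (a multiply-defined cell — the grammar is not LL(1))

Answer: E → x g *, E → E *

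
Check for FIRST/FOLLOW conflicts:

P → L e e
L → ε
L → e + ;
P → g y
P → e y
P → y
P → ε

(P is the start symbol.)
Yes. L → e '+' ';' with FOLLOW(L) on { 'e' }

A FIRST/FOLLOW conflict occurs when a non-terminal N has a nullable alternative N → β (β ⇒* ε) and another alternative N → α with FIRST(α) ∩ FOLLOW(N) ≠ ∅: on such a lookahead the parser cannot decide between expanding α and letting N vanish via β.

Nullable non-terminals: L, P.
FIRST sets used below: FIRST(L) = { 'e', ε }

L: nullable alternative(s) L → ε; FOLLOW(L) = { 'e' }
  L → ε: FIRST \ {ε} = { } — this is the only nullable alternative, skip
  L → e + ;: FIRST \ {ε} = { 'e' } — overlaps FOLLOW(L) on { 'e' }: CONFLICT

P: nullable alternative(s) P → ε; FOLLOW(P) = { $ }
  P → L e e: FIRST \ {ε} = { 'e' } — disjoint from FOLLOW(P)
  P → g y: FIRST \ {ε} = { 'g' } — disjoint from FOLLOW(P)
  P → e y: FIRST \ {ε} = { 'e' } — disjoint from FOLLOW(P)
  P → y: FIRST \ {ε} = { 'y' } — disjoint from FOLLOW(P)
  P → ε: FIRST \ {ε} = { } — this is the only nullable alternative, skip

So the grammar has 1 FIRST/FOLLOW conflict (marked CONFLICT above).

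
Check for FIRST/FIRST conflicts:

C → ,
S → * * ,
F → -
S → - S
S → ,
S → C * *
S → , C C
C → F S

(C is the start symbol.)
A FIRST/FIRST conflict occurs when two productions N → α and N → β for the same non-terminal have FIRST(α) ∩ FIRST(β) ≠ ∅ (with ε ∈ FIRST of a nullable right-hand side, so two nullable alternatives also conflict).

FIRST sets of the non-terminals at (or reachable through a nullable prefix from) the front of some alternative:
  FIRST(F) = { '-' }
  FIRST(C) = { ',', '-' }

Productions for C:
  C → ,: FIRST = { ',' }
  C → F S: FIRST = { '-' }
Productions for S:
  S → * * ,: FIRST = { '*' }
  S → - S: FIRST = { '-' }
  S → ,: FIRST = { ',' }
  S → C * *: FIRST = { ',', '-' }
  S → , C C: FIRST = { ',' }
F has only one production, so no FIRST/FIRST conflict is possible there.

Conflict for S: S → - S and S → C * *
  Overlap: { '-' }
Conflict for S: S → , and S → C * *
  Overlap: { ',' }
Conflict for S: S → , and S → , C C
  Overlap: { ',' }
Conflict for S: S → C * * and S → , C C
  Overlap: { ',' }

Answer: Yes. S → '-' S / S → C '*' '*' on { '-' }; S → ',' / S → C '*' '*' on { ',' }; S → ',' / S → ',' C C on { ',' }; S → C '*' '*' / S → ',' C C on { ',' }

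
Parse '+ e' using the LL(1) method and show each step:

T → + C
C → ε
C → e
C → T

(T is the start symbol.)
LL(1) parsing maintains a stack (initially the start symbol over $) and the input. At each step: if the stack top is a terminal, match it against the current input token; if it is a non-terminal N, replace it with the RHS of M[N, lookahead] (the unique production whose predict set contains the lookahead).

Stack is shown with the top on the left.

Stack  Input  Action
--------------------
T $    + e $  output T → + C
+ C $  + e $  match '+'
C $    e $    output C → e
e $    e $    match 'e'
$      $      accept

The string is accepted.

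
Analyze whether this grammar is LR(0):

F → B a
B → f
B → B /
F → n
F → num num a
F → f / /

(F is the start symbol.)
A grammar is LR(0) if no state in the canonical LR(0) collection has:
  - both a shift item (dot before a terminal) and a complete item (shift-reduce conflict), or
  - two or more complete items (reduce-reduce conflict; the accept item [F' → F .] counts as a complete item here).

Augment with F' → F and build the canonical LR(0) collection (I0 = CLOSURE({[F' → . F]}), then GOTO on every symbol after a dot until no new states appear). It has 12 states:
  I0: { [B → . B /], [B → . f], [F → . B a], [F → . f / /], [F → . n], [F → . num num a], [F' → . F] }  — shift
  I1: { [B → B . /], [F → B . a] }  — shift
  I2: { [F' → F .] }  — accept
  I3: { [B → f .], [F → f . / /] }  — shift, reduce
  I4: { [F → n .] }  — reduce
  I5: { [F → num . num a] }  — shift
  I6: { [F → num num . a] }  — shift
  I7: { [F → num num a .] }  — reduce
  I8: { [F → f / . /] }  — shift
  I9: { [F → f / / .] }  — reduce
  I10: { [B → B / .] }  — reduce
  I11: { [F → B a .] }  — reduce

Conflict in state I3:
  Shift-reduce conflict between [B → f .] and [F → f . / /]
So the grammar is NOT LR(0).

Answer: No. Shift-reduce conflict between [B → f .] and [F → f . / /]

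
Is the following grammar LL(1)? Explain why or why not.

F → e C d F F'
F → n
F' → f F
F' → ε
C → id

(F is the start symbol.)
Relevant sets:
  FOLLOW(F') = { $, 'f' }

For F:
  PREDICT(F → e C d F F') = { 'e' }
  PREDICT(F → n) = { 'n' }
For F':
  PREDICT(F' → f F) = { 'f' }
  PREDICT(F' → ε) = { $, 'f' }
C has a single production, so nothing to check there.

Conflict found: Predict set conflict for F': { 'f' }
The grammar is NOT LL(1).

Answer: No. Predict set conflict for F': { 'f' }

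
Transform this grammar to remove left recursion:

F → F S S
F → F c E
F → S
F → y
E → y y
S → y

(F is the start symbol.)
F is directly left-recursive. The standard transformation for
  A → A α₁ | ... | A α_m | β₁ | ... | β_n
is
  A  → β₁ A' | ... | β_n A'
  A' → α₁ A' | ... | α_m A' | ε

F → S becomes F → S F'
F → y becomes F → y F'
F → F S S becomes F' → S S F'
F → F c E becomes F' → c E F'
Add F' → ε

Productions for other non-terminals are unchanged:
  E → y y
  S → y

Resulting grammar:
F → S F'
F → y F'
F' → S S F'
F' → c E F'
F' → ε
E → y y
S → y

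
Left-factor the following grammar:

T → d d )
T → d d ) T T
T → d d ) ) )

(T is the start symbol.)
T → d d ) T'
T' → ε
T' → T T
T' → ) )

Left-factoring transforms A → αβ₁ | αβ₂ into A → αA' and A' → β₁ | β₂
(α is the longest common prefix among the alternatives). Repeat until
no nonterminal has two alternatives with a common prefix.

Round 1: T has alternatives sharing prefix 'd d )'. Introduce T': T → d d ) T'
  Add: T' → ε
  Add: T' → T T
  Add: T' → ) )

No remaining common prefixes — done.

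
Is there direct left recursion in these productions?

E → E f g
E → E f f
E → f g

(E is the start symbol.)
Yes, E is left-recursive

Direct left recursion occurs when N → N α for some non-terminal N (the right-hand side begins with the left-hand side itself).

E → E f g: LEFT RECURSIVE (starts with E)
E → E f f: LEFT RECURSIVE (starts with E)
E → f g: starts with f

The grammar has direct left recursion on: E.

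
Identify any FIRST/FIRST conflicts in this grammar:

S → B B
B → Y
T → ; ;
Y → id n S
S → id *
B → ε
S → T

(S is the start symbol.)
Yes. S → B B / S → id '*' on { 'id' }

A FIRST/FIRST conflict occurs when two productions N → α and N → β for the same non-terminal have FIRST(α) ∩ FIRST(β) ≠ ∅ (with ε ∈ FIRST of a nullable right-hand side, so two nullable alternatives also conflict).

FIRST sets of the non-terminals at (or reachable through a nullable prefix from) the front of some alternative:
  FIRST(B) = { 'id', ε }
  FIRST(T) = { ';' }
  FIRST(Y) = { 'id' }

Productions for S:
  S → B B: FIRST = { 'id', ε }
  S → id *: FIRST = { 'id' }
  S → T: FIRST = { ';' }
Productions for B:
  B → Y: FIRST = { 'id' }
  B → ε: FIRST = { ε }
T, Y have only one production, so no FIRST/FIRST conflict is possible there.

Conflict for S: S → B B and S → id *
  Overlap: { 'id' }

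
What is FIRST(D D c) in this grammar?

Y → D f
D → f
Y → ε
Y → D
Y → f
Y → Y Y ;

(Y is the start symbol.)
{ 'f' }

FIRST sets of the non-terminals involved (from the grammar, by fixed-point iteration):
  FIRST(D) = { 'f' }

To compute FIRST(D D c), process the symbols left to right:
Symbol D is a non-terminal. Add FIRST(D) \ {ε} = { 'f' }
D is not nullable (ε ∉ FIRST(D)), so stop here.
FIRST(D D c) = { 'f' }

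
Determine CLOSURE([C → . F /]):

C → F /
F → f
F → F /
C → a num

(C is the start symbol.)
To compute CLOSURE, for each item [A → α.Bβ] where B is a non-terminal, add [B → .γ] for all productions B → γ; repeat for the newly added items until nothing changes.

Start with: [C → . F /]
  [C → . F /] has the dot before F: add [F → . f], [F → . F /]
No further items can be added.

CLOSURE = { [C → . F /], [F → . F /], [F → . f] }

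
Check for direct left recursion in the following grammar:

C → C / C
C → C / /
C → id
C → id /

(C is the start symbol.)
C → C / C: LEFT RECURSIVE (starts with C)
C → C / /: LEFT RECURSIVE (starts with C)
C → id: starts with id
C → id /: starts with id

The grammar has direct left recursion on: C.

Answer: Yes, C is left-recursive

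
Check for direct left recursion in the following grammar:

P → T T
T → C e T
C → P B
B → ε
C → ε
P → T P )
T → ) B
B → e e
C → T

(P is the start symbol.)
No direct left recursion

P → T T: starts with T
T → C e T: starts with C
C → P B: starts with P
B → ε: starts with ε
C → ε: starts with ε
P → T P ): starts with T
T → ) B: starts with ')'
B → e e: starts with e
C → T: starts with T

No direct left recursion found.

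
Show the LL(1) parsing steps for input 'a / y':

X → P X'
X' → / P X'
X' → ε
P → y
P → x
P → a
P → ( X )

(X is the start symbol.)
LL(1) parsing maintains a stack (initially the start symbol over $) and the input. At each step: if the stack top is a terminal, match it against the current input token; if it is a non-terminal N, replace it with the RHS of M[N, lookahead] (the unique production whose predict set contains the lookahead).

Stack is shown with the top on the left.

Stack     Input    Action
-------------------------
X $       a / y $  output X → P X'
P X' $    a / y $  output P → a
a X' $    a / y $  match 'a'
X' $      / y $    output X' → / P X'
/ P X' $  / y $    match '/'
P X' $    y $      output P → y
y X' $    y $      match 'y'
X' $      $        output X' → ε
$         $        accept

The string is accepted.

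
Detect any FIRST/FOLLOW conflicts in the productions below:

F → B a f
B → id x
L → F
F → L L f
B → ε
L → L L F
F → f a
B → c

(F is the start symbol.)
No FIRST/FOLLOW conflicts.

Nullable non-terminals: B.

B: nullable alternative(s) B → ε; FOLLOW(B) = { 'a' }
  B → id x: FIRST \ {ε} = { 'id' } — disjoint from FOLLOW(B)
  B → ε: FIRST \ {ε} = { } — this is the only nullable alternative, skip
  B → c: FIRST \ {ε} = { 'c' } — disjoint from FOLLOW(B)

F, L have no nullable alternative, so no FIRST/FOLLOW check is needed there.

No FIRST/FOLLOW conflicts found.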